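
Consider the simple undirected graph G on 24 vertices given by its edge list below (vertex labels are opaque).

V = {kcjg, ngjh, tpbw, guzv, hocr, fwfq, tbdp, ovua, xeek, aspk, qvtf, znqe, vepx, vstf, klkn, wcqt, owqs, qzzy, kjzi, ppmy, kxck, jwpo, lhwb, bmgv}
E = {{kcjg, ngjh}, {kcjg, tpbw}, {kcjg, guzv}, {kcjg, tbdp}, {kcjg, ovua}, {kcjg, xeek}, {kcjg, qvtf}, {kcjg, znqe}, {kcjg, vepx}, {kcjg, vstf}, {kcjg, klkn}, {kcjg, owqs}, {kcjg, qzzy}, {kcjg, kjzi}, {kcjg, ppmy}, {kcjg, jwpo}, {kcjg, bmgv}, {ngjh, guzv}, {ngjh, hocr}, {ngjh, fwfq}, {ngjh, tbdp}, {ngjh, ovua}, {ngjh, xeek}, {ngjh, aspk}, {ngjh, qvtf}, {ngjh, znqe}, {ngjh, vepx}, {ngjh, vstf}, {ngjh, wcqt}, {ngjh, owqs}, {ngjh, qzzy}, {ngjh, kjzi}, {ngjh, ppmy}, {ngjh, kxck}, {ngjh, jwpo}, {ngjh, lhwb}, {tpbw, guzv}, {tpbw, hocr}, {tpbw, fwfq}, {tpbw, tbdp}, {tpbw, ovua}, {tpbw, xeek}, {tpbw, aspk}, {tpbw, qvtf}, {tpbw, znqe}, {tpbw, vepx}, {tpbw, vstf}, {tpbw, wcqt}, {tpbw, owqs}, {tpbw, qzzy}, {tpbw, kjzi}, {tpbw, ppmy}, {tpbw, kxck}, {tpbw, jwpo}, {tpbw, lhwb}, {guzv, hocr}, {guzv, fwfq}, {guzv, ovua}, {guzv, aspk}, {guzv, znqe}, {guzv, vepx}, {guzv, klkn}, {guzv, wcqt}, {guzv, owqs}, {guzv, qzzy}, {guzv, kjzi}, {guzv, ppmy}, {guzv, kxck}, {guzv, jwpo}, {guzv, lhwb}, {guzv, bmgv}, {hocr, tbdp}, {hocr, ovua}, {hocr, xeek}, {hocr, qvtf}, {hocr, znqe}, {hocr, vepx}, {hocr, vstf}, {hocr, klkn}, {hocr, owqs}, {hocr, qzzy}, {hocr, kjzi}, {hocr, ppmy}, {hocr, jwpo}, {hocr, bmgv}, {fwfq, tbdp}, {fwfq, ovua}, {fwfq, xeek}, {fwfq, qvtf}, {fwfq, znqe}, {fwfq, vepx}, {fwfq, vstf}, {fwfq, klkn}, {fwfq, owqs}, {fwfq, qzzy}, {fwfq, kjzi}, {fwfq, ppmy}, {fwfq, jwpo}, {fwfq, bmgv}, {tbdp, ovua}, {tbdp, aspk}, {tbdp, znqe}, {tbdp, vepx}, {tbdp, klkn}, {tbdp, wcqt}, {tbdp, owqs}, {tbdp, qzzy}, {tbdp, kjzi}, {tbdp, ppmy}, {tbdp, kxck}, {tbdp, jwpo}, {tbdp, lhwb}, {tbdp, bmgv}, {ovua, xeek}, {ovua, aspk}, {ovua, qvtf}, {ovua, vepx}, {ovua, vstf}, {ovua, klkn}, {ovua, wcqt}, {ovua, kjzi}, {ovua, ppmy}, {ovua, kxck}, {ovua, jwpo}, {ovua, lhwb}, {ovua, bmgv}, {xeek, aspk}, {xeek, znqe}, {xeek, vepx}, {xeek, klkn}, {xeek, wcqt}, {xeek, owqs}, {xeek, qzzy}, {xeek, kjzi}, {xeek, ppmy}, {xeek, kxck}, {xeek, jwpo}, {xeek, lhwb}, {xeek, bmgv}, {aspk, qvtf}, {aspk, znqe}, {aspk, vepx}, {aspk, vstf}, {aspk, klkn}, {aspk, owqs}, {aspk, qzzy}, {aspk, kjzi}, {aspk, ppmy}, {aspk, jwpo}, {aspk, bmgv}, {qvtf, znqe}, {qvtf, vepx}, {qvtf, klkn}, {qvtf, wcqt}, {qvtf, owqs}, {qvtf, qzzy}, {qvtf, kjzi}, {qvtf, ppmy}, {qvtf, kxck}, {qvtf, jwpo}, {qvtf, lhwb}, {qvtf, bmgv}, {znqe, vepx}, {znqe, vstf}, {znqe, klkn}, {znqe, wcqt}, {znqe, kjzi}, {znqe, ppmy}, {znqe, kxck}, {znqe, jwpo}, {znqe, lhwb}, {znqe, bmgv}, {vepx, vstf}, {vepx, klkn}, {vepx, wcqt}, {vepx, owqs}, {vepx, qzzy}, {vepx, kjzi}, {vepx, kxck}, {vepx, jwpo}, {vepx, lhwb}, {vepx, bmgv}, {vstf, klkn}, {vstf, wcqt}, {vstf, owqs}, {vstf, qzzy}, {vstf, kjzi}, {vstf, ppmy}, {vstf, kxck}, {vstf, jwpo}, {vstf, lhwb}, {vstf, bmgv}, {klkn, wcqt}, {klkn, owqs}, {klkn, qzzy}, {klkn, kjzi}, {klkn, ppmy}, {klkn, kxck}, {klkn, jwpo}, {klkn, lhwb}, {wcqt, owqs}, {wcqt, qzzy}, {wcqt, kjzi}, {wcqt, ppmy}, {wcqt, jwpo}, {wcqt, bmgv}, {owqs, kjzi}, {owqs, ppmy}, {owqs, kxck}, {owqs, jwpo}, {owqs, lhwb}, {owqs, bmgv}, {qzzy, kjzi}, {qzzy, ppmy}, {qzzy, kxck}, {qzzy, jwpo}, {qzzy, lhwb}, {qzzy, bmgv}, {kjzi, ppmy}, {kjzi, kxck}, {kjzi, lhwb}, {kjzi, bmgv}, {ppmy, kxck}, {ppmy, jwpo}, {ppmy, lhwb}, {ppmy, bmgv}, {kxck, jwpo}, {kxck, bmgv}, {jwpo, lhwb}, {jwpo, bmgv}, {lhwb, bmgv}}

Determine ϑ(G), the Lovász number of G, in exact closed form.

7

N(znqe) = {kcjg, ngjh, tpbw, guzv, hocr, fwfq, tbdp, xeek, aspk, qvtf, vepx, vstf, klkn, wcqt, kjzi, ppmy, kxck, jwpo, lhwb, bmgv}, |N(znqe)| = 20.
Vertex qvtf has 19 neighbors: kcjg, ngjh, tpbw, hocr, fwfq, ovua, aspk, znqe, vepx, klkn, wcqt, owqs, qzzy, kjzi, ppmy, kxck, jwpo, lhwb, bmgv.
deg(hocr) = 17; N(hocr) = {ngjh, tpbw, guzv, tbdp, ovua, xeek, qvtf, znqe, vepx, vstf, klkn, owqs, qzzy, kjzi, ppmy, jwpo, bmgv}.
Vertex ngjh has 20 neighbors: kcjg, guzv, hocr, fwfq, tbdp, ovua, xeek, aspk, qvtf, znqe, vepx, vstf, wcqt, owqs, qzzy, kjzi, ppmy, kxck, jwpo, lhwb.
K_{7,5,4,4,2,2} (perfect); ϑ(G) = α(G) = max{7,5,4,4,2,2} = 7.
Numerically 7.000000000.
7 ≤ 7 ≤ 7: collapsed.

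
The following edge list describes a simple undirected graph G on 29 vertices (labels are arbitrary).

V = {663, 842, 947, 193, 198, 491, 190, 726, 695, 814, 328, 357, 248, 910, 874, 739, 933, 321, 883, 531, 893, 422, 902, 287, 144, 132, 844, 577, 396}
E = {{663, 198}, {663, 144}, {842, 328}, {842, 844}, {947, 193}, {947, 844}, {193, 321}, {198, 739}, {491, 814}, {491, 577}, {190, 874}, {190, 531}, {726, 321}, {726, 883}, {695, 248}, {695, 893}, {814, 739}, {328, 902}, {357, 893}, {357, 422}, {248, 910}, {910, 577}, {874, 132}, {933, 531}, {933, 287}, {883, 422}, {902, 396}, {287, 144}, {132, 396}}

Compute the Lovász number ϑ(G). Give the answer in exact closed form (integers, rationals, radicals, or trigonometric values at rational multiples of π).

Vertex 902 has 2 neighbors: 328, 396.
Vertex 910 has 2 neighbors: 248, 577.
N(577) = {491, 910}, |N(577)| = 2.
deg(874) = 2; N(874) = {190, 132}.
2-regular, N=29; a single 29-cycle (edge-transitive).
The 15 distinct eigenvalues: [2.0, 1.953, 1.815, 1.592, 1.295, 0.937, 0.535, 0.108, -0.324, -0.74, -1.122, -1.452, -1.714, -1.895, -1.988].
Lovász: ϑ = −29(-2*cos(pi/29))/(2+-(-1)*2*cos(pi/29)) = 29*cos(pi/29)/(cos(pi/29) + 1).
≈ 14.4573753 (to 7 d.p.).
α=14, χ(Ḡ)=15; ϑ=29*cos(pi/29)/(cos(pi/29) + 1) lies between (both strict).

29*cos(pi/29)/(cos(pi/29) + 1)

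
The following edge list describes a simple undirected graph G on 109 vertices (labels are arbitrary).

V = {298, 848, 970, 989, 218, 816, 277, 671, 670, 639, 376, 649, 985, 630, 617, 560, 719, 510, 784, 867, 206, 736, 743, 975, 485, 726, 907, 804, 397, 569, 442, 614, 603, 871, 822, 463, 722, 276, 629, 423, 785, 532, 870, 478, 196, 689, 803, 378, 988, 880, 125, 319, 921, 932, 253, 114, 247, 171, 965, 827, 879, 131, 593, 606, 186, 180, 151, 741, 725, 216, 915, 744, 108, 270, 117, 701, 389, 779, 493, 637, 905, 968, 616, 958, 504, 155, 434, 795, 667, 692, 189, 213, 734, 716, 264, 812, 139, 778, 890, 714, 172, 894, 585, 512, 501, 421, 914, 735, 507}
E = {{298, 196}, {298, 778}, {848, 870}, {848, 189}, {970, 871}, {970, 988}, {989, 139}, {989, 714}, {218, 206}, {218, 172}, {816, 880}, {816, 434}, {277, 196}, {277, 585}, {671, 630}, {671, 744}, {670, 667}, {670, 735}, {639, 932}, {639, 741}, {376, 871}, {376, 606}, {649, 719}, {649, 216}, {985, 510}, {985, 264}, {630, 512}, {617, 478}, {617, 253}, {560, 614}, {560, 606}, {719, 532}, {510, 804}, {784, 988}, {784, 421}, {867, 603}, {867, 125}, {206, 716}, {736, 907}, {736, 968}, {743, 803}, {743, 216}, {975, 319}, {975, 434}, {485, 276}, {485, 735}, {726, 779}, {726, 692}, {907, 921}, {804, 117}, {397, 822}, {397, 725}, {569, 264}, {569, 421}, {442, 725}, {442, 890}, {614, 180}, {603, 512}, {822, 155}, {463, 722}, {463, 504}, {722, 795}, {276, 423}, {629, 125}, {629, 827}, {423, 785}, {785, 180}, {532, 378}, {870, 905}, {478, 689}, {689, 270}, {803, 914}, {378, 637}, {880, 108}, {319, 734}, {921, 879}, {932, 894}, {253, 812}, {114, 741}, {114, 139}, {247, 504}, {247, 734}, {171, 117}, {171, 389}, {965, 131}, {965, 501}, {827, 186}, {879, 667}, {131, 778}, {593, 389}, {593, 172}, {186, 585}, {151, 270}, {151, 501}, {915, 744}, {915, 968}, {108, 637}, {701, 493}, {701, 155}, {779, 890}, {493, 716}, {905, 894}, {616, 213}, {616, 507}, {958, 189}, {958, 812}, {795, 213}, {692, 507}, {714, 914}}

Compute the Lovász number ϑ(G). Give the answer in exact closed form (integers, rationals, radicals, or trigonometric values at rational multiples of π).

109*cos(pi/109)/(cos(pi/109) + 1)

deg(298) = 2; N(298) = {196, 778}.
N(804) = {510, 117}, |N(804)| = 2.
Vertex 593 has 2 neighbors: 389, 172.
deg(196) = 2; N(196) = {298, 277}.
109-vertex 2-regular graph: a single 109-cycle (edge-transitive).
Distinct eigenvalues (to 5 d.p.): [2.0, 1.99668, 1.98672, 1.97017, 1.94707, 1.9175, 1.88157, 1.83938, 1.79108, 1.73683, 1.67682, 1.61123, 1.54029, 1.46424, 1.38332, 1.2978, 1.20797, 1.11413, 1.01659, 0.91568, 0.81172, 0.70506, 0.59606, 0.48509, 0.3725, 0.25867, 0.14399, 0.02882, -0.08644, -0.20141, -0.31572, -0.42897, -0.5408, -0.65083, -0.7587, -0.86406, -0.96654, -1.06581, -1.16154, -1.25341, -1.34111, -1.42437, -1.50289, -1.57642, -1.64471, -1.70754, -1.76469, -1.81598, -1.86125, -1.90032, -1.93309, -1.95943, -1.97927, -1.99253, -1.99917].
−109·(-2*cos(pi/109)) / ((2)−(-2*cos(pi/109))) = 109*cos(pi/109)/(cos(pi/109) + 1) = ϑ(G).
ϑ(G) ≈ 54.48868008.
Lovász sandwich 54 ≤ 109*cos(pi/109)/(cos(pi/109) + 1) ≤ 55: both strict.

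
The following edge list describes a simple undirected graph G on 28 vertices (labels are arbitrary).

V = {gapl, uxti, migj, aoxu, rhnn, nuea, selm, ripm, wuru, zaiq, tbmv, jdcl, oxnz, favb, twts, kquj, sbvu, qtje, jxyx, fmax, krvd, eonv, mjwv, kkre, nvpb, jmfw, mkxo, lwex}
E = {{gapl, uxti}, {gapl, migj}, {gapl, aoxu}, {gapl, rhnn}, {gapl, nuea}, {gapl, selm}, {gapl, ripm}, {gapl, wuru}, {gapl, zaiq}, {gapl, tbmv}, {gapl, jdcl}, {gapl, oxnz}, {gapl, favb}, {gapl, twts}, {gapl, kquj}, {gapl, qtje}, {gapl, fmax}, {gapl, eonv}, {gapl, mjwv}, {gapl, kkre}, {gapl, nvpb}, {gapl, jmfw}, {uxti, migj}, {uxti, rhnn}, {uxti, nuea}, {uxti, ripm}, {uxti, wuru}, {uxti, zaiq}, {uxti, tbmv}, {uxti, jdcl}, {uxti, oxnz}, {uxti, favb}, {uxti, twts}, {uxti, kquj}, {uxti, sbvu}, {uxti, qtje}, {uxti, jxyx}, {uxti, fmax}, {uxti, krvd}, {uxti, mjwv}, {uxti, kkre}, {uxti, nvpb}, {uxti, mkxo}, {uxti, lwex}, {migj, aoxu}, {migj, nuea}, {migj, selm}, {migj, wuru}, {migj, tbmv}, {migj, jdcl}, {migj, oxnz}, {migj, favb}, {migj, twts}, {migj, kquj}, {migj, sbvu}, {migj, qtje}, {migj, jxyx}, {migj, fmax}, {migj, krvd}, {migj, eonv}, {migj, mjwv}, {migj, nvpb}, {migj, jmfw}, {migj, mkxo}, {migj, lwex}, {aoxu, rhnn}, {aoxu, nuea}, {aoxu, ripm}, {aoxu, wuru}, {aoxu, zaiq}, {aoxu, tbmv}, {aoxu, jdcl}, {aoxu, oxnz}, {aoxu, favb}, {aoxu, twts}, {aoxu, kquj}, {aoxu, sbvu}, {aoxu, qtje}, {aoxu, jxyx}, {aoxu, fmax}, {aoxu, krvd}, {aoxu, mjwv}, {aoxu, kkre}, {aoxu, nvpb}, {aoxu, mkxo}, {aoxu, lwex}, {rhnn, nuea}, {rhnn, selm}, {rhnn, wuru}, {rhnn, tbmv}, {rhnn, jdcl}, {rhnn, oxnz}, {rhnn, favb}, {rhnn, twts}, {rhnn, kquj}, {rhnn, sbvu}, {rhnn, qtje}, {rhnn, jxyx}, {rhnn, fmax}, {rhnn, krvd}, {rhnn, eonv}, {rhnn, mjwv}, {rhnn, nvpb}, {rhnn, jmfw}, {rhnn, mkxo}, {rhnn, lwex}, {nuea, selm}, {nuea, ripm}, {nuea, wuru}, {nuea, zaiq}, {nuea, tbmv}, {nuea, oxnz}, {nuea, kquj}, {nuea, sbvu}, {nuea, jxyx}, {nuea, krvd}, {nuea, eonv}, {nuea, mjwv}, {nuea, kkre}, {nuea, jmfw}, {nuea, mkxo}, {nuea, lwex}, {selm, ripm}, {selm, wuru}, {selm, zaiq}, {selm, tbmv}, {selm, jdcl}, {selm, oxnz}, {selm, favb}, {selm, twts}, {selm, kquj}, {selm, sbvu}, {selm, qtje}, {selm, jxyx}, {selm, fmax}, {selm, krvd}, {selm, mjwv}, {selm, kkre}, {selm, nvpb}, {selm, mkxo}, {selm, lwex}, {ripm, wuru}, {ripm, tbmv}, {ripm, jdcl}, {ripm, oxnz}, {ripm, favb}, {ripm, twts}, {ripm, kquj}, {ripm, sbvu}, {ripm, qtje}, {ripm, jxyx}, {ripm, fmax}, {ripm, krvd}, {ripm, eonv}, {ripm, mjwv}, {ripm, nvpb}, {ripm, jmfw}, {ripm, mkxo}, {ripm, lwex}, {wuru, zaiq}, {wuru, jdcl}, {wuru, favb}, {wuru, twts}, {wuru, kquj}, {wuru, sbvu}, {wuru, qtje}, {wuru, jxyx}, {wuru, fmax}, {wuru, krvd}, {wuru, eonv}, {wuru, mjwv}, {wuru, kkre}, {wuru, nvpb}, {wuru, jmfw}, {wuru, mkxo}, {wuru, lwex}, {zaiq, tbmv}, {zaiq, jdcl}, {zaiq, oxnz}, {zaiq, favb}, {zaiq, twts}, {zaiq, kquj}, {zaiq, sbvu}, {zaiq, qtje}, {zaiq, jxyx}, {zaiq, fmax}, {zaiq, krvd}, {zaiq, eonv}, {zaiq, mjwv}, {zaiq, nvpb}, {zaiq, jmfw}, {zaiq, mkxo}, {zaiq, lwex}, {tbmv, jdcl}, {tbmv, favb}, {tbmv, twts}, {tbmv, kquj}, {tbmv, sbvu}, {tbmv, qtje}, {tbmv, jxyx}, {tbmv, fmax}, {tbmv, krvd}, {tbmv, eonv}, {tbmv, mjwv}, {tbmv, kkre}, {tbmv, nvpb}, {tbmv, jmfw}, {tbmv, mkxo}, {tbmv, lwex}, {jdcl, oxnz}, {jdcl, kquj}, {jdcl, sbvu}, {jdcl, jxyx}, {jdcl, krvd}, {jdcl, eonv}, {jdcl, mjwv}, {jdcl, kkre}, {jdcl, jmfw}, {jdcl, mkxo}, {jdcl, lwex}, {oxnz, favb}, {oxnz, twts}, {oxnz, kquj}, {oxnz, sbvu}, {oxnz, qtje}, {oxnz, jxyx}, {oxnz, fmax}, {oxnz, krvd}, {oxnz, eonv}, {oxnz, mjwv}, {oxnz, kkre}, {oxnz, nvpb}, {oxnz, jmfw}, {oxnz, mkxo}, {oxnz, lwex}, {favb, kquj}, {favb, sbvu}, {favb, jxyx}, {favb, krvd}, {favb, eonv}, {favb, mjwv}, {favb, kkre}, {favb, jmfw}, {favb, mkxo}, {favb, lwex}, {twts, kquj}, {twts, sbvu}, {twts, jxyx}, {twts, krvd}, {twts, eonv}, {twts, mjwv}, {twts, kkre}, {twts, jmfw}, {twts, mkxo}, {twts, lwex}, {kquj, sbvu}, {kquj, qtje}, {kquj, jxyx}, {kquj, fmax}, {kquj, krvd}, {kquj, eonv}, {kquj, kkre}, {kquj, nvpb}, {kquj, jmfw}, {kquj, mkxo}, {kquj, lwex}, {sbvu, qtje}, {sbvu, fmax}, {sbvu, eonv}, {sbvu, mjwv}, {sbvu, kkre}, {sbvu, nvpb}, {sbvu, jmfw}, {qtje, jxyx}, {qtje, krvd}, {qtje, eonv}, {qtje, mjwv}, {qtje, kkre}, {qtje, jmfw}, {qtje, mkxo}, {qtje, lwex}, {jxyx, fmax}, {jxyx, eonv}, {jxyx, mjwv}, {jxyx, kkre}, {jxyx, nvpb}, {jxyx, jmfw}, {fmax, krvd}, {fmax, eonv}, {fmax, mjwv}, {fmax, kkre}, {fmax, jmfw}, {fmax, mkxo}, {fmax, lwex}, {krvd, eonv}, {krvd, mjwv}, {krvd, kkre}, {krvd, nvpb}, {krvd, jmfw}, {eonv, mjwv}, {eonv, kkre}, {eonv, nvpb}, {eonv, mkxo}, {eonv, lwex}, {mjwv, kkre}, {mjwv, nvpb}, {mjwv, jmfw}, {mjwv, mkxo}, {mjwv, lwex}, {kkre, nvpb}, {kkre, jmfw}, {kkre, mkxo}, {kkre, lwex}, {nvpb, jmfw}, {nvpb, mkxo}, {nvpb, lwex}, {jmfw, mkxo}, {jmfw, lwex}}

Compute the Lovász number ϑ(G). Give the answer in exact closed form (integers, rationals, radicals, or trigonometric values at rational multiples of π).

N(tbmv) = {gapl, uxti, migj, aoxu, rhnn, nuea, selm, ripm, zaiq, jdcl, favb, twts, kquj, sbvu, qtje, jxyx, fmax, krvd, eonv, mjwv, kkre, nvpb, jmfw, mkxo, lwex}, |N(tbmv)| = 25.
Vertex fmax has 21 neighbors: gapl, uxti, migj, aoxu, rhnn, selm, ripm, wuru, zaiq, tbmv, oxnz, kquj, sbvu, jxyx, krvd, eonv, mjwv, kkre, jmfw, mkxo, lwex.
deg(eonv) = 23; N(eonv) = {gapl, migj, rhnn, nuea, ripm, wuru, zaiq, tbmv, jdcl, oxnz, favb, twts, kquj, sbvu, qtje, jxyx, fmax, krvd, mjwv, kkre, nvpb, mkxo, lwex}.
N(jdcl) = {gapl, uxti, migj, aoxu, rhnn, selm, ripm, wuru, zaiq, tbmv, oxnz, kquj, sbvu, jxyx, krvd, eonv, mjwv, kkre, jmfw, mkxo, lwex}, |N(jdcl)| = 21.
6 parts of sizes [7, 6, 5, 5, 3, 2]; α(G) = 7 = ϑ (perfect).
≈ 7.00000000 (to 8 d.p.).
Check 7 ≤ 7 ≤ 7: collapsed.

7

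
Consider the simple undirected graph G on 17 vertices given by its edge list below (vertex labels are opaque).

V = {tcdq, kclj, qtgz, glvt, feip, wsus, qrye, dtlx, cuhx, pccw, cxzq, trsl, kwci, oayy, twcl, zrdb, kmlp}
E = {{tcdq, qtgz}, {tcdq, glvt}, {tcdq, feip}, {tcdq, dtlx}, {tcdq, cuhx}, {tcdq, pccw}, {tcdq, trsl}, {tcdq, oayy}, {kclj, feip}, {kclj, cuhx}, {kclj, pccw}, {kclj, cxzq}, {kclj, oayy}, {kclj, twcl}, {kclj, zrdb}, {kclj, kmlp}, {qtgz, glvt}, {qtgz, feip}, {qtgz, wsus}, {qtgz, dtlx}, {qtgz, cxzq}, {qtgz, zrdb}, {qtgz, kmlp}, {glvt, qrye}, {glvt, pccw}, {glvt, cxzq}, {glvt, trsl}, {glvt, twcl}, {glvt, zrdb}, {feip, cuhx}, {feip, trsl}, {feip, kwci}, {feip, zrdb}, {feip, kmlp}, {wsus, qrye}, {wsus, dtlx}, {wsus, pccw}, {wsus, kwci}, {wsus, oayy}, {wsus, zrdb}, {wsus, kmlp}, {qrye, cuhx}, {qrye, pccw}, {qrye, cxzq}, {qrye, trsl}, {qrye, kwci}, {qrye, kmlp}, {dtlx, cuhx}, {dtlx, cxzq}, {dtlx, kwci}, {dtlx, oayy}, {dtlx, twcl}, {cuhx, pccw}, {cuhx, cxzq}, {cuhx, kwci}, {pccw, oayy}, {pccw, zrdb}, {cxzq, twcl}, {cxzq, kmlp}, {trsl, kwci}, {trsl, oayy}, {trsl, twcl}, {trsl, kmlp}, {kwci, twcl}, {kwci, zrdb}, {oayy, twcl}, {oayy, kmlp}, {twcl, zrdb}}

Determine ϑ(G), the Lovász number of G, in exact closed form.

N(cxzq) = {kclj, qtgz, glvt, qrye, dtlx, cuhx, twcl, kmlp}, |N(cxzq)| = 8.
Vertex trsl has 8 neighbors: tcdq, glvt, feip, qrye, kwci, oayy, twcl, kmlp.
Vertex qrye has 8 neighbors: glvt, wsus, cuhx, pccw, cxzq, trsl, kwci, kmlp.
N(dtlx) = {tcdq, qtgz, wsus, cuhx, cxzq, kwci, oayy, twcl}, |N(dtlx)| = 8.
Every vertex has degree 8 (N=17); Paley(17): SR with (k,λ,μ)=(8,3,4).
The 3 distinct eigenvalues: [8.0, 1.561553, -2.561553].
−17·(-sqrt(17)/2 - 1/2) / ((8)−(-sqrt(17)/2 - 1/2)) = sqrt(17) = ϑ(G).
ϑ(G) ≈ 4.123105626.

sqrt(17)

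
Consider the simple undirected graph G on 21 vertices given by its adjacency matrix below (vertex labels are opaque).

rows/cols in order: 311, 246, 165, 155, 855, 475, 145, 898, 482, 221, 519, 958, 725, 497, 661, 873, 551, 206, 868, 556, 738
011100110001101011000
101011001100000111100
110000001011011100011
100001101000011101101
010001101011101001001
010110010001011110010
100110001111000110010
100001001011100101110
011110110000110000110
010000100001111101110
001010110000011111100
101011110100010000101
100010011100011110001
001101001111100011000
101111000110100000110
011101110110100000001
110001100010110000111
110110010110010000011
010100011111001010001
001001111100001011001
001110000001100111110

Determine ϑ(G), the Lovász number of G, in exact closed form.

Vertex 519 has 10 neighbors: 165, 855, 145, 898, 497, 661, 873, 551, 206, 868.
N(873) = {246, 165, 155, 475, 145, 898, 221, 519, 725, 738}, |N(873)| = 10.
deg(311) = 10; N(311) = {246, 165, 155, 145, 898, 958, 725, 661, 551, 206}.
Vertex 556 has 10 neighbors: 165, 475, 145, 898, 482, 221, 661, 551, 206, 738.
10-regular, N=21; Kneser-type, 2-subsets of [7].
spec(A) ≈ [10.0, 1.0, -4.0] (distinct, 4 d.p.).
λ_max=10, λ_min=-4; ϑ = −21·λ_min/(λ_max−λ_min) = 6.
Numerically 6.000000.

6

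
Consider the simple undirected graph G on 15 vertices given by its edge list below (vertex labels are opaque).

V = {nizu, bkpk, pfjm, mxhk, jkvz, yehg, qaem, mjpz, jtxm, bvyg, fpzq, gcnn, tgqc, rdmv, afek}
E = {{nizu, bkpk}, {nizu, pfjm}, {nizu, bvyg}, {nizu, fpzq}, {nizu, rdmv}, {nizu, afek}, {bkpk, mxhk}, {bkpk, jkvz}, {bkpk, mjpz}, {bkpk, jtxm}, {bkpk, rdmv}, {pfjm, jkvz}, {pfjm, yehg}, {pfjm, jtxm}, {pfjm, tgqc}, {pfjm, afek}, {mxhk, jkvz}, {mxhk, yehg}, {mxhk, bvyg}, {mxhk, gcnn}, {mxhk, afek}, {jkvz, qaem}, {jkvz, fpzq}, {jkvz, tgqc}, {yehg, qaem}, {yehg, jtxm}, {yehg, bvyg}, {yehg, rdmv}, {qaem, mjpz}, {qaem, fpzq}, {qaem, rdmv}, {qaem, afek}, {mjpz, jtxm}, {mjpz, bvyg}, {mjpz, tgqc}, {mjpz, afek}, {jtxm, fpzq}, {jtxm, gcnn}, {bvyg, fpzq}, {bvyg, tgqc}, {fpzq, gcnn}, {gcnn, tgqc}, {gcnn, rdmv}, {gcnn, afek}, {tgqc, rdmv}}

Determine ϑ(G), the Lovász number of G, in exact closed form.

Vertex mjpz has 6 neighbors: bkpk, qaem, jtxm, bvyg, tgqc, afek.
N(pfjm) = {nizu, jkvz, yehg, jtxm, tgqc, afek}, |N(pfjm)| = 6.
N(mxhk) = {bkpk, jkvz, yehg, bvyg, gcnn, afek}, |N(mxhk)| = 6.
deg(yehg) = 6; N(yehg) = {pfjm, mxhk, qaem, jtxm, bvyg, rdmv}.
Regular of degree 6 on 15 vertices: this is K(6,2), the Kneser graph.
Distinct eigenvalues (to 3 d.p.): [6.0, 1.0, -3.0].
−15·(-3) / ((6)−(-3)) = 5 = ϑ(G).
Numerically 5.00000.

5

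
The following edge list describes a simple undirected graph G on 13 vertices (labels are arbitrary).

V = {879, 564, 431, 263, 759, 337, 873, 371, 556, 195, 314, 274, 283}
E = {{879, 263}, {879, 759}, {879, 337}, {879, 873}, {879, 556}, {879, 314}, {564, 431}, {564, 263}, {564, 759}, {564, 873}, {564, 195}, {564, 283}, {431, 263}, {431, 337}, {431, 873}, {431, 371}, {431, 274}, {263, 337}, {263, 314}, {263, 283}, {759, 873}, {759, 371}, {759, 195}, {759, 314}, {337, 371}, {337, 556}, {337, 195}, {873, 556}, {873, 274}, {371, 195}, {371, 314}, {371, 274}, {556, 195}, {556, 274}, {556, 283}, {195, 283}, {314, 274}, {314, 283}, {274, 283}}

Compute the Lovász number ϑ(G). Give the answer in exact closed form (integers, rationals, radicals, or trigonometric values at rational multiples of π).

Vertex 337 has 6 neighbors: 879, 431, 263, 371, 556, 195.
N(371) = {431, 759, 337, 195, 314, 274}, |N(371)| = 6.
deg(274) = 6; N(274) = {431, 873, 371, 556, 314, 283}.
N(283) = {564, 263, 556, 195, 314, 274}, |N(283)| = 6.
Regular of degree 6 on 13 vertices: Paley(13): SR with (k,λ,μ)=(6,2,3).
A has 3 distinct eigenvalues ≈ [6.0, 1.3028, -2.3028].
Lovász (edge-transitive): ϑ = −13·(-sqrt(13)/2 - 1/2)/((6)−(-sqrt(13)/2 - 1/2)) = sqrt(13).
≈ 3.6056 (to 4 d.p.).

sqrt(13)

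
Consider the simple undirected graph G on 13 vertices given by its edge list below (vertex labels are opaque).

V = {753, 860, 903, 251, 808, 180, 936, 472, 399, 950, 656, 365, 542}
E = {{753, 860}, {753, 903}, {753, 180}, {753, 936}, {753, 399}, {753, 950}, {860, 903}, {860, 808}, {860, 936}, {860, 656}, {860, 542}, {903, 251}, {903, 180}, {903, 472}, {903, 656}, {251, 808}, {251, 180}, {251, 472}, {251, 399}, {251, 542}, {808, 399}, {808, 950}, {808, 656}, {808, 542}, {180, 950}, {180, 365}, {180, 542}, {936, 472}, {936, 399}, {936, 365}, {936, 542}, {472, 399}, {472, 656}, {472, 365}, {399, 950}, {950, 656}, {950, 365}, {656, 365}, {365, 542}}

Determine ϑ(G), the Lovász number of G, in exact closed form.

sqrt(13)

deg(365) = 6; N(365) = {180, 936, 472, 950, 656, 542}.
Vertex 542 has 6 neighbors: 860, 251, 808, 180, 936, 365.
deg(903) = 6; N(903) = {753, 860, 251, 180, 472, 656}.
N(180) = {753, 903, 251, 950, 365, 542}, |N(180)| = 6.
G on 13 vertices is 6-regular; strongly regular (13,6,2,3).
A has 3 distinct eigenvalues ≈ [6.0, 1.303, -2.303].
With N=13: ϑ(G) = 13·(-(-sqrt(13)/2 - 1/2))/(6−(-sqrt(13)/2 - 1/2)) = sqrt(13).
ϑ(G) ≈ 3.6055513.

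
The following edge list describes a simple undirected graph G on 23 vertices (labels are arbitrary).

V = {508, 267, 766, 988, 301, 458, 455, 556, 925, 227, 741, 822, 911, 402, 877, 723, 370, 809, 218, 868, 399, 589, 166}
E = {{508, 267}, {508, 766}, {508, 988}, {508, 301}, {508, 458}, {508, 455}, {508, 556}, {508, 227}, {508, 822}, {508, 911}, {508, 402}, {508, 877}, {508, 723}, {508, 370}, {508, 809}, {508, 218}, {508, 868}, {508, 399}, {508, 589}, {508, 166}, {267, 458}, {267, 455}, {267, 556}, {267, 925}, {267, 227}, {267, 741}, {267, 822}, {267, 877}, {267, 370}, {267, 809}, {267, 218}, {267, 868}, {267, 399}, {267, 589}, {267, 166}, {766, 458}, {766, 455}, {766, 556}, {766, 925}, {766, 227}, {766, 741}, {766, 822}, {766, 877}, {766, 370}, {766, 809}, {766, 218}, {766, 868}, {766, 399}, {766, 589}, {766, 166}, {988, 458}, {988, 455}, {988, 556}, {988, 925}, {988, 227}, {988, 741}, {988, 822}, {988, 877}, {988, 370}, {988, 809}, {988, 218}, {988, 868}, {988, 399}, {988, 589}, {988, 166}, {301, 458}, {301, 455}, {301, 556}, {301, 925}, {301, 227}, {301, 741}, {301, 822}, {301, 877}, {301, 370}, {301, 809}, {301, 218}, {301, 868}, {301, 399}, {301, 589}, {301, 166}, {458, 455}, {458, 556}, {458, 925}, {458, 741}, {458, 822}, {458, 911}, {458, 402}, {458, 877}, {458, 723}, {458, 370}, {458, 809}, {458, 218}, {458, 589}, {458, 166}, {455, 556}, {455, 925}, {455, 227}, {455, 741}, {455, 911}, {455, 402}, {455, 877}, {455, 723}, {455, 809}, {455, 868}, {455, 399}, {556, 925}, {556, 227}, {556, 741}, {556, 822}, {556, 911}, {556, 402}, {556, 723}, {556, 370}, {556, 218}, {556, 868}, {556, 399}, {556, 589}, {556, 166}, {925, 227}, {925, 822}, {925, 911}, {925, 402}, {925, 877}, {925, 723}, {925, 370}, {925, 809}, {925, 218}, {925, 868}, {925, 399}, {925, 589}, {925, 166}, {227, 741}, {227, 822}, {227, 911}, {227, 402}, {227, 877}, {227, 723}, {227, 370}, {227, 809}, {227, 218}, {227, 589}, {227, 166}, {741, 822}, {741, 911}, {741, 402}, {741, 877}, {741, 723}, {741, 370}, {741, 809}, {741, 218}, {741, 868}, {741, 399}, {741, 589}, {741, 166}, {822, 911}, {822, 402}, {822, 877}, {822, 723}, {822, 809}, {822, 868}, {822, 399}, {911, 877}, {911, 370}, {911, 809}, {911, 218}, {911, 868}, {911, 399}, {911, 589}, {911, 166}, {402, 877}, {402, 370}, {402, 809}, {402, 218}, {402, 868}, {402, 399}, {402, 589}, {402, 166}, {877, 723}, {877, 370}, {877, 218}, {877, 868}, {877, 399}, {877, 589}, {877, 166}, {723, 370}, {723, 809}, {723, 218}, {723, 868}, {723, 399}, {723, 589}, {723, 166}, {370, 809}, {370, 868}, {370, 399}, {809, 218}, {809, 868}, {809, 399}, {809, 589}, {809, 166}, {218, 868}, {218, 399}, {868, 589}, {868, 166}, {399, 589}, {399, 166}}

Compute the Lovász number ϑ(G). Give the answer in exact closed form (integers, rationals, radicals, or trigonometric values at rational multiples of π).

7

Vertex 877 has 20 neighbors: 508, 267, 766, 988, 301, 458, 455, 925, 227, 741, 822, 911, 402, 723, 370, 218, 868, 399, 589, 166.
Vertex 402 has 16 neighbors: 508, 458, 455, 556, 925, 227, 741, 822, 877, 370, 809, 218, 868, 399, 589, 166.
deg(166) = 17; N(166) = {508, 267, 766, 988, 301, 458, 556, 925, 227, 741, 911, 402, 877, 723, 809, 868, 399}.
N(556) = {508, 267, 766, 988, 301, 458, 455, 925, 227, 741, 822, 911, 402, 723, 370, 218, 868, 399, 589, 166}, |N(556)| = 20.
G = K_{7,6,4,3,3}: α = 7 = χ(Ḡ), so ϑ = 7.
Numerically 7.0000000.
α=7, χ(Ḡ)=7; ϑ=7 lies between (collapsed).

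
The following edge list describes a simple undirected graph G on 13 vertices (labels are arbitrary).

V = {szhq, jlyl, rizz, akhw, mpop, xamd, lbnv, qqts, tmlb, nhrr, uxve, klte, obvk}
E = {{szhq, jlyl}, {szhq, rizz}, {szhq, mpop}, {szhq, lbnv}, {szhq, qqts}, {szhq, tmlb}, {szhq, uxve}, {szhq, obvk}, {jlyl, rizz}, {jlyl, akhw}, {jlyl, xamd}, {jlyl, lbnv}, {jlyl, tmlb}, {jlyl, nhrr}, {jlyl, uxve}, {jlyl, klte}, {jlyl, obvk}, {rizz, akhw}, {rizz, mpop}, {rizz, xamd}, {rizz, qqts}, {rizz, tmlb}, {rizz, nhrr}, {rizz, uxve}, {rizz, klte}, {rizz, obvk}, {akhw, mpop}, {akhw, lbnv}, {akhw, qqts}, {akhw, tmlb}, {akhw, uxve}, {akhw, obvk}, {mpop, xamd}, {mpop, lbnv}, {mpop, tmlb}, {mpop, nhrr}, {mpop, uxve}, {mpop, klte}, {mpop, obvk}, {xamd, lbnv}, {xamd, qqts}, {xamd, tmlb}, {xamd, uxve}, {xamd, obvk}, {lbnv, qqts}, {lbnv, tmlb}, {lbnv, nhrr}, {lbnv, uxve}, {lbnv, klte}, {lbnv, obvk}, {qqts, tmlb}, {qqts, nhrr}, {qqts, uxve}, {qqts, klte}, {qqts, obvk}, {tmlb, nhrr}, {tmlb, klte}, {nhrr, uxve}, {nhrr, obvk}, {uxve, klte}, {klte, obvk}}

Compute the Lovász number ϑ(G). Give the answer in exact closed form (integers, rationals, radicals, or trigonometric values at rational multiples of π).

N(uxve) = {szhq, jlyl, rizz, akhw, mpop, xamd, lbnv, qqts, nhrr, klte}, |N(uxve)| = 10.
N(obvk) = {szhq, jlyl, rizz, akhw, mpop, xamd, lbnv, qqts, nhrr, klte}, |N(obvk)| = 10.
N(akhw) = {jlyl, rizz, mpop, lbnv, qqts, tmlb, uxve, obvk}, |N(akhw)| = 8.
deg(tmlb) = 10; N(tmlb) = {szhq, jlyl, rizz, akhw, mpop, xamd, lbnv, qqts, nhrr, klte}.
G = K_{5,3,3,2}: α = 5 = χ(Ḡ), so ϑ = 5.
= 5.000000000… (decimal).
Lovász sandwich 5 ≤ 5 ≤ 5: collapsed.

5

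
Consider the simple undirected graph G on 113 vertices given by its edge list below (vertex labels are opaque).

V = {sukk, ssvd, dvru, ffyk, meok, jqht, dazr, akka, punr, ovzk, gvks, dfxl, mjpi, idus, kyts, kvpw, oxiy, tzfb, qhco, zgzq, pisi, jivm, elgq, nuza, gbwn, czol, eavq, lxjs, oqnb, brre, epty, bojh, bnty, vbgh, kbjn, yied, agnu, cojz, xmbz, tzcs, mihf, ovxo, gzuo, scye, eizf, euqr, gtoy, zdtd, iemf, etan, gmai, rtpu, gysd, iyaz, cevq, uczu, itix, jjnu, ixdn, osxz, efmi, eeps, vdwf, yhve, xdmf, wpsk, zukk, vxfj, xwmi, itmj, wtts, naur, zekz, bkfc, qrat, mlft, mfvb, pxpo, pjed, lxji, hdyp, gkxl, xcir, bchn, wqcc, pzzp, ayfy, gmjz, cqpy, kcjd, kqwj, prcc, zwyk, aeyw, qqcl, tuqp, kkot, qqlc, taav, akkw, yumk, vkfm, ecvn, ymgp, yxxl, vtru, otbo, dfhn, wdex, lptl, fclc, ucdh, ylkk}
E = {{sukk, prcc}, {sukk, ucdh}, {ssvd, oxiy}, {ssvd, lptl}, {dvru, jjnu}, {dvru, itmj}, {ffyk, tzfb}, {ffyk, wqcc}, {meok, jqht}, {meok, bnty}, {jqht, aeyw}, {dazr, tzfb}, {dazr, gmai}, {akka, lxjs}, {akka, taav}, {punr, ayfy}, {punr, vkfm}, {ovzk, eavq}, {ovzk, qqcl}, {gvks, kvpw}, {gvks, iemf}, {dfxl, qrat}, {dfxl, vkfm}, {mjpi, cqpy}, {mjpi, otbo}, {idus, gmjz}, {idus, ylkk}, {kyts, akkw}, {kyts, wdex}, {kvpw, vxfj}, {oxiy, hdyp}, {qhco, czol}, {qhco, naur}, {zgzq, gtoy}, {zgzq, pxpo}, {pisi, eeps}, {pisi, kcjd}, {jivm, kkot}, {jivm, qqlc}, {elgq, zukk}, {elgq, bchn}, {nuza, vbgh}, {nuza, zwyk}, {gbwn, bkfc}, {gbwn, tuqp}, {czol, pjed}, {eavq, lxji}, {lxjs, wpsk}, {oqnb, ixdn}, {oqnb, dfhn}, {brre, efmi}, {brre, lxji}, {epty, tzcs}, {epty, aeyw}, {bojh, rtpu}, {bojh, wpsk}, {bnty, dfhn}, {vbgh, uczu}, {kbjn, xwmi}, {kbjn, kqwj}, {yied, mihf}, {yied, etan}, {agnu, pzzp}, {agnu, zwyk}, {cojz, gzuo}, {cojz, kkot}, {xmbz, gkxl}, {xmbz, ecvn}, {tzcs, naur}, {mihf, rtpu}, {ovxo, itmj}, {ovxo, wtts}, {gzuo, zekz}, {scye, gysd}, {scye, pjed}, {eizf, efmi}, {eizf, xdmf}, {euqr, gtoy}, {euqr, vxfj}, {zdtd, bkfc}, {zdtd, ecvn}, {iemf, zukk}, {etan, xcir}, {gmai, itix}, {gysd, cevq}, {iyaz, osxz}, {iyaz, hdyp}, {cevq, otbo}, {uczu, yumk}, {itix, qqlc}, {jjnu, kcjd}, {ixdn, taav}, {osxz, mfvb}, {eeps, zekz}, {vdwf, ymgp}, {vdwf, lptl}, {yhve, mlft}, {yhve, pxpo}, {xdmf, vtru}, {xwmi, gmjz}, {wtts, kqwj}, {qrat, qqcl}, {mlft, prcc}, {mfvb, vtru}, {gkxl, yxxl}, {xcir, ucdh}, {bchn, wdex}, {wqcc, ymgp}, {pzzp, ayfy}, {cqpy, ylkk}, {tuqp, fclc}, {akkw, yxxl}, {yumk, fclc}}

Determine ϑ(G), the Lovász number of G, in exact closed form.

N(pisi) = {eeps, kcjd}, |N(pisi)| = 2.
Vertex taav has 2 neighbors: akka, ixdn.
N(akka) = {lxjs, taav}, |N(akka)| = 2.
Vertex itix has 2 neighbors: gmai, qqlc.
2-regular, N=113; a single 113-cycle (edge-transitive).
spec(A) ≈ [2.0, 1.99691, 1.98765, 1.97224, 1.95074, 1.9232, 1.88973, 1.85041, 1.80537, 1.75475, 1.69871, 1.63742, 1.57106, 1.49985, 1.42401, 1.34376, 1.25936, 1.17107, 1.07915, 0.98391, 0.88562, 0.78459, 0.68114, 0.57558, 0.46824, 0.35946, 0.24956, 0.1389, 0.0278, -0.08338, -0.1943, -0.30463, -0.41401, -0.52211, -0.6286, -0.73315, -0.83543, -0.93512, -1.03193, -1.12555, -1.21568, -1.30206, -1.38442, -1.4625, -1.53605, -1.60486, -1.66871, -1.7274, -1.78075, -1.8286, -1.87079, -1.9072, -1.93772, -1.96225, -1.98071, -1.99305, -1.99923] (distinct, 5 d.p.).
Lovász (edge-transitive): ϑ = −113·(-2*cos(pi/113))/((2)−(-2*cos(pi/113))) = 113*cos(pi/113)/(cos(pi/113) + 1).
= 56.489081… (decimal).
α=56, χ(Ḡ)=57; ϑ=113*cos(pi/113)/(cos(pi/113) + 1) lies between (both strict).

113*cos(pi/113)/(cos(pi/113) + 1)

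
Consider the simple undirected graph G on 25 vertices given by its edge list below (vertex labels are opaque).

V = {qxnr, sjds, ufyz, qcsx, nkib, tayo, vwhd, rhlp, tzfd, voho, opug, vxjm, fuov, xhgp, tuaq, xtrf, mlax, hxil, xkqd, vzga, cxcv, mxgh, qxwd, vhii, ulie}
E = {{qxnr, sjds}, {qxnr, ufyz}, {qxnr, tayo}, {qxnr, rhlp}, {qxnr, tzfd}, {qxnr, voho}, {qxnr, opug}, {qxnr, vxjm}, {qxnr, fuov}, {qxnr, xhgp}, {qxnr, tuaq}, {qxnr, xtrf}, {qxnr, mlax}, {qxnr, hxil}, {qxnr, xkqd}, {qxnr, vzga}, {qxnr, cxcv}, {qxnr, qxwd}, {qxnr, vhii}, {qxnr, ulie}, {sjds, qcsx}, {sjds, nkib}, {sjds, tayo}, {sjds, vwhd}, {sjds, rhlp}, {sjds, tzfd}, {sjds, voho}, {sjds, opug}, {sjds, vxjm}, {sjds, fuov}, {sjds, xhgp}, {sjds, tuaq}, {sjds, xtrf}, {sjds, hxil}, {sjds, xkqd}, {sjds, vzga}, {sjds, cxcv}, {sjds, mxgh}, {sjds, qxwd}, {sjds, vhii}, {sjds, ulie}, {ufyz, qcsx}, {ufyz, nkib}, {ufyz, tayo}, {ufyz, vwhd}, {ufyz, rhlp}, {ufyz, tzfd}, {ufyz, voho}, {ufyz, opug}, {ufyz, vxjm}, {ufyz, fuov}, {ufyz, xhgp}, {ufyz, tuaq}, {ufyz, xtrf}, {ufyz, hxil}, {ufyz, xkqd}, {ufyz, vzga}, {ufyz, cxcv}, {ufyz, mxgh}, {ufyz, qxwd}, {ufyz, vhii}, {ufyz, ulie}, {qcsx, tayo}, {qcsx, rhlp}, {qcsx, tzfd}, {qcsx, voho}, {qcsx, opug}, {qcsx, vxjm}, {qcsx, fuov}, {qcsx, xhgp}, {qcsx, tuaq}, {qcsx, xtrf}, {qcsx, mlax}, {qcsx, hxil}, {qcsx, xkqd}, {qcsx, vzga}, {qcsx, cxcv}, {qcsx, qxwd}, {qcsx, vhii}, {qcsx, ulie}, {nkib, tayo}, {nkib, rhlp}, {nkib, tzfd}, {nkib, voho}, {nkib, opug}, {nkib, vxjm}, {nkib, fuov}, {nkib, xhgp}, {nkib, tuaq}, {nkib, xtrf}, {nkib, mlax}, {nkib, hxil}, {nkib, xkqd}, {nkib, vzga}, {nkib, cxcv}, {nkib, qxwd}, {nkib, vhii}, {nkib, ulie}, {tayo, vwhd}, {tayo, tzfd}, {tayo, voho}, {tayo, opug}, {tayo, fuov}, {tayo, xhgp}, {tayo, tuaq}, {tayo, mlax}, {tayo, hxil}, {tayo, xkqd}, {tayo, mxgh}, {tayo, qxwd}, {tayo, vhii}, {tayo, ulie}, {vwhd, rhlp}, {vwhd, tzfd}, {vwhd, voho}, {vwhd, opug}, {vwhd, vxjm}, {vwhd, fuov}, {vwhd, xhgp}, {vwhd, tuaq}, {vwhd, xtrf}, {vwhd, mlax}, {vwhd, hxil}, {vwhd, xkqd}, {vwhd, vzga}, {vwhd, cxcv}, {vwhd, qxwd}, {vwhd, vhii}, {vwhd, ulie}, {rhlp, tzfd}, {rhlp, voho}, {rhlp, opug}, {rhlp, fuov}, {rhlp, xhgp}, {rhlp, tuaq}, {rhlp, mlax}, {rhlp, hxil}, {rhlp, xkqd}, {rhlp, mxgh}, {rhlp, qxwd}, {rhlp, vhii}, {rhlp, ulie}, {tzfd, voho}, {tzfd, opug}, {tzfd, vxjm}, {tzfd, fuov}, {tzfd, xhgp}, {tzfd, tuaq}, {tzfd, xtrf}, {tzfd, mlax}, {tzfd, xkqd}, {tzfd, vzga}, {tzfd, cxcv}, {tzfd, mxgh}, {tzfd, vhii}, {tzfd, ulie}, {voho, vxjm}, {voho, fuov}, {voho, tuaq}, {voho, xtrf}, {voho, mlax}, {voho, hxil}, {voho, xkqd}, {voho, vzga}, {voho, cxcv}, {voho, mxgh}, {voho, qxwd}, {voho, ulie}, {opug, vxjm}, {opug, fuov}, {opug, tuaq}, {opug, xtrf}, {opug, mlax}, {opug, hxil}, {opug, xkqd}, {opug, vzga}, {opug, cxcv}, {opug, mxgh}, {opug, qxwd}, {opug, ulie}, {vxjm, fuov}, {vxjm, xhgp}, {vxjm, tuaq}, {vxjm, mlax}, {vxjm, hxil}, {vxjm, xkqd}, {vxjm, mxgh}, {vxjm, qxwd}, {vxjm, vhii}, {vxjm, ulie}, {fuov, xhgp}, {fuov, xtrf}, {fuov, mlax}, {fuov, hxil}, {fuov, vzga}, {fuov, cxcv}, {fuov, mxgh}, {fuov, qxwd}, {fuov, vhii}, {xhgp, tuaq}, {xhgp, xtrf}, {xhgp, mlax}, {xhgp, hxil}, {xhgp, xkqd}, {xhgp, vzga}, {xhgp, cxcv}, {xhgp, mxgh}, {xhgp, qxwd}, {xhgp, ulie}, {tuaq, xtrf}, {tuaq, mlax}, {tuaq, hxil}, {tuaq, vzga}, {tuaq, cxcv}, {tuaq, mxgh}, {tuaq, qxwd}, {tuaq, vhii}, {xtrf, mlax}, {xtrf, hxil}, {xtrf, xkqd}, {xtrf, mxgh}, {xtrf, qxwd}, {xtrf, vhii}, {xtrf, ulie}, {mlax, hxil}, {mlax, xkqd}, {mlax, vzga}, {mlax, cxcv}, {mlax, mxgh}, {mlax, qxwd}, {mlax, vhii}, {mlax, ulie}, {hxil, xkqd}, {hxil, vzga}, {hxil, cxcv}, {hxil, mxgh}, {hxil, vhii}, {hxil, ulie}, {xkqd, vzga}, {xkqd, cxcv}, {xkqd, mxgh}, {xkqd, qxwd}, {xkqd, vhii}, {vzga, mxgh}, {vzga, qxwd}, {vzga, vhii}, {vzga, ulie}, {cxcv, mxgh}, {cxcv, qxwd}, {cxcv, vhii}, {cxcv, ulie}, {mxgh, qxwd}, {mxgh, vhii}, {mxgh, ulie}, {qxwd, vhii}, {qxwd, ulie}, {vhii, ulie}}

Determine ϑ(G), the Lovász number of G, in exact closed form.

6

N(tuaq) = {qxnr, sjds, ufyz, qcsx, nkib, tayo, vwhd, rhlp, tzfd, voho, opug, vxjm, xhgp, xtrf, mlax, hxil, vzga, cxcv, mxgh, qxwd, vhii}, |N(tuaq)| = 21.
N(voho) = {qxnr, sjds, ufyz, qcsx, nkib, tayo, vwhd, rhlp, tzfd, vxjm, fuov, tuaq, xtrf, mlax, hxil, xkqd, vzga, cxcv, mxgh, qxwd, ulie}, |N(voho)| = 21.
deg(tayo) = 19; N(tayo) = {qxnr, sjds, ufyz, qcsx, nkib, vwhd, tzfd, voho, opug, fuov, xhgp, tuaq, mlax, hxil, xkqd, mxgh, qxwd, vhii, ulie}.
deg(xtrf) = 19; N(xtrf) = {qxnr, sjds, ufyz, qcsx, nkib, vwhd, tzfd, voho, opug, fuov, xhgp, tuaq, mlax, hxil, xkqd, mxgh, qxwd, vhii, ulie}.
G = K_{6,5,4,4,3,3}: α = 6 = χ(Ḡ), so ϑ = 6.
Numerically 6.0000000.
α=6, χ(Ḡ)=6; ϑ=6 lies between (collapsed).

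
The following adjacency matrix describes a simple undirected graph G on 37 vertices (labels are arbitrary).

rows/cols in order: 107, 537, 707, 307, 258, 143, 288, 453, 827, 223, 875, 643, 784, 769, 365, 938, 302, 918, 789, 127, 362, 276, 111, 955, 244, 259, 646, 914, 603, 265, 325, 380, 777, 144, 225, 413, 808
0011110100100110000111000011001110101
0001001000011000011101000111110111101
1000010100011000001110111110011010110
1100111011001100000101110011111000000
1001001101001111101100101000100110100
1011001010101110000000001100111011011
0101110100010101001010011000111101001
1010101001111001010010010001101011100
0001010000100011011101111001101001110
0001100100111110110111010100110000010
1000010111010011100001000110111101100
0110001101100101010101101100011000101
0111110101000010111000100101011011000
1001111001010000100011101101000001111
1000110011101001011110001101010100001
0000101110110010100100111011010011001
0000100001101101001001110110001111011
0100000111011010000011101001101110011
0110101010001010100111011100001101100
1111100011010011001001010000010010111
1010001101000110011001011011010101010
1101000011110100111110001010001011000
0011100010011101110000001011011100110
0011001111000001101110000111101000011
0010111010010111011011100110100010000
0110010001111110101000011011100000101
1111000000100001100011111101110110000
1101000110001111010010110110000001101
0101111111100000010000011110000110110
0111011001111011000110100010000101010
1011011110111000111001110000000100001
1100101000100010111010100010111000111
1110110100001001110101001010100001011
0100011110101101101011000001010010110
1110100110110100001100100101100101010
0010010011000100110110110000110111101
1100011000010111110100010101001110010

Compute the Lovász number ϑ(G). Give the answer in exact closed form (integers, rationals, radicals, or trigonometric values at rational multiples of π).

sqrt(37)

deg(777) = 18; N(777) = {107, 537, 707, 258, 143, 453, 784, 938, 302, 918, 127, 276, 244, 646, 603, 144, 413, 808}.
deg(276) = 18; N(276) = {107, 537, 307, 827, 223, 875, 643, 769, 302, 918, 789, 127, 362, 244, 646, 325, 777, 144}.
Vertex 302 has 18 neighbors: 258, 223, 875, 784, 769, 938, 789, 276, 111, 955, 259, 646, 325, 380, 777, 144, 413, 808.
Vertex 918 has 18 neighbors: 537, 453, 827, 223, 643, 784, 365, 362, 276, 111, 244, 914, 603, 325, 380, 777, 413, 808.
Regular of degree 18 on 37 vertices: strongly regular (37,18,8,9).
A has 3 distinct eigenvalues ≈ [18.0, 2.541381, -3.541381].
−37·(-sqrt(37)/2 - 1/2) / ((18)−(-sqrt(37)/2 - 1/2)) = sqrt(37) = ϑ(G).
= 6.08276… (decimal).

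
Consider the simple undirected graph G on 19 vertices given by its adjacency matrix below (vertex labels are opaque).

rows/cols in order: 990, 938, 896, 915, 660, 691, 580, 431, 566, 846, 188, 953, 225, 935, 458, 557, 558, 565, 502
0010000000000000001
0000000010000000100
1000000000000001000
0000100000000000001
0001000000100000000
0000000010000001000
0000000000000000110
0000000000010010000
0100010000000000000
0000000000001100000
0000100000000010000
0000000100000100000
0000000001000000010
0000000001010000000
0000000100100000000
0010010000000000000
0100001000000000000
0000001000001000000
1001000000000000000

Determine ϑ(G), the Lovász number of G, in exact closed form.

19*cos(pi/19)/(cos(pi/19) + 1)

N(938) = {566, 558}, |N(938)| = 2.
Vertex 502 has 2 neighbors: 990, 915.
N(431) = {953, 458}, |N(431)| = 2.
N(953) = {431, 935}, |N(953)| = 2.
2-regular, N=19; this is C_{19}, the 19-cycle.
spec(A) ≈ [2.0, 1.892, 1.578, 1.094, 0.491, -0.165, -0.803, -1.355, -1.759, -1.973] (distinct, 3 d.p.).
With N=19: ϑ(G) = 19·(-(-1)*2*cos(pi/19))/(2−(-2*cos(pi/19))) = 19*cos(pi/19)/(cos(pi/19) + 1).
Numerically 9.434771.
Check 9 ≤ 19*cos(pi/19)/(cos(pi/19) + 1) ≤ 10: both strict.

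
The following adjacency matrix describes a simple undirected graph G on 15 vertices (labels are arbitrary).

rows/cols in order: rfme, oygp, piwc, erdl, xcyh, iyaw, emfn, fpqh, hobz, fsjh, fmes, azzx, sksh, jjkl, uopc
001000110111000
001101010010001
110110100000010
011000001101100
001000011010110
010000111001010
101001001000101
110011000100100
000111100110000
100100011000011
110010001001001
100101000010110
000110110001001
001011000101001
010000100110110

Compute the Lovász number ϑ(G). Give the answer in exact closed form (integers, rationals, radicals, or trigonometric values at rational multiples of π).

N(emfn) = {rfme, piwc, iyaw, hobz, sksh, uopc}, |N(emfn)| = 6.
N(erdl) = {oygp, piwc, hobz, fsjh, azzx, sksh}, |N(erdl)| = 6.
Vertex iyaw has 6 neighbors: oygp, emfn, fpqh, hobz, azzx, jjkl.
N(hobz) = {erdl, xcyh, iyaw, emfn, fsjh, fmes}, |N(hobz)| = 6.
15-vertex 6-regular graph: Kneser K(6,2) on C(6,2)=15 vertices.
A has 3 distinct eigenvalues ≈ [6.0, 1.0, -3.0].
−15·(-3) / ((6)−(-3)) = 5 = ϑ(G).
= 5.0000000… (decimal).

5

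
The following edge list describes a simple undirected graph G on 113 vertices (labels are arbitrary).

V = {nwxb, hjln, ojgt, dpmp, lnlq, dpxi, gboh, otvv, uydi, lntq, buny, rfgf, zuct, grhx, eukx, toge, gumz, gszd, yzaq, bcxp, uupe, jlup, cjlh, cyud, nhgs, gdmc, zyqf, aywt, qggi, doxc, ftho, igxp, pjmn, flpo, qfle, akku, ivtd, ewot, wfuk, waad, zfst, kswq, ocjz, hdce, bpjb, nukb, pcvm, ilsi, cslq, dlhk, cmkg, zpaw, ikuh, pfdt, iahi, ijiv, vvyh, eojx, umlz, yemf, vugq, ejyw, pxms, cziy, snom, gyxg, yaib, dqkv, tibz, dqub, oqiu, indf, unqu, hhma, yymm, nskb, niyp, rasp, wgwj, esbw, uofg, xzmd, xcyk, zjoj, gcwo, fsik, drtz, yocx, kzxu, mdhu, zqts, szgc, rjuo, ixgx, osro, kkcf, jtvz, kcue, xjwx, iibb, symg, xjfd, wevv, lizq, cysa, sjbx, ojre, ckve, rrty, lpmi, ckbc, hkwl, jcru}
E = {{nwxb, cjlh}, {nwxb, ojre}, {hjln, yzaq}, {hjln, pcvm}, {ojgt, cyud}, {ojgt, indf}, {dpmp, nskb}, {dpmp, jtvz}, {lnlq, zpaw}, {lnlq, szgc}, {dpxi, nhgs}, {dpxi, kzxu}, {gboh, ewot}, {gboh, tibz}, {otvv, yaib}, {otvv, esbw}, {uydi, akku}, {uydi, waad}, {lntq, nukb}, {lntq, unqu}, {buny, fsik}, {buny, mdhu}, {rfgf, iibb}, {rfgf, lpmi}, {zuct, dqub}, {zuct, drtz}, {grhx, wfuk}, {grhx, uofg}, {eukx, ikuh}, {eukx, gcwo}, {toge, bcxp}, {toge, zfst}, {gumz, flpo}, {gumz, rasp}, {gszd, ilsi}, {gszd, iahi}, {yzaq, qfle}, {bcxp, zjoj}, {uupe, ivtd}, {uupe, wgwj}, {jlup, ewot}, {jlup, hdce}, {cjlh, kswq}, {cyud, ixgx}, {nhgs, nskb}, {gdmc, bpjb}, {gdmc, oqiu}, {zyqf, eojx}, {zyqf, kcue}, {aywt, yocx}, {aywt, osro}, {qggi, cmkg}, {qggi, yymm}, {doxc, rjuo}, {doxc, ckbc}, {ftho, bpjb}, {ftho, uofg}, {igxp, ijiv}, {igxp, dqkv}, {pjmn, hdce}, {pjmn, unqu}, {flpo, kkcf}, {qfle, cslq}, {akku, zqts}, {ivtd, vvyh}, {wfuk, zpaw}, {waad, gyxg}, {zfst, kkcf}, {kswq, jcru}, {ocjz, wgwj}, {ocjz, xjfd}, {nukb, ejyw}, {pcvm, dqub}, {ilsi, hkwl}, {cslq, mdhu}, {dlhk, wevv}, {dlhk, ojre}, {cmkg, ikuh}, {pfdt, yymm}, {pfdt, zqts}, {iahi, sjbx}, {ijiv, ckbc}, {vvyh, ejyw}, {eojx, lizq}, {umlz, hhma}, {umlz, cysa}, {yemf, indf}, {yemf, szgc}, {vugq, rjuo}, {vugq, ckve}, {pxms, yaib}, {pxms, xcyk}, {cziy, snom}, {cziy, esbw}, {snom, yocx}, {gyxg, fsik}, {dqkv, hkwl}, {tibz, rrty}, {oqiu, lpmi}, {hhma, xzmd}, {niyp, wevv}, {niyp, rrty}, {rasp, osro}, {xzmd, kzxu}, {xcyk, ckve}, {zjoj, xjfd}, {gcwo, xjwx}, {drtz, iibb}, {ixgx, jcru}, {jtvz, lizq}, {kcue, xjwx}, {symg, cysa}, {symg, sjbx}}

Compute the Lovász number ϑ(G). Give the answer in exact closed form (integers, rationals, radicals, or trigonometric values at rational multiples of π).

113*cos(pi/113)/(cos(pi/113) + 1)

Vertex oqiu has 2 neighbors: gdmc, lpmi.
deg(rasp) = 2; N(rasp) = {gumz, osro}.
N(igxp) = {ijiv, dqkv}, |N(igxp)| = 2.
Vertex zqts has 2 neighbors: akku, pfdt.
deg(v) = 2 for all v (|V|=113); this is C_{113}, the 113-cycle.
spec(A) ≈ [2.0, 1.996909, 1.987646, 1.972239, 1.950736, 1.923203, 1.889726, 1.850408, 1.80537, 1.754752, 1.69871, 1.637418, 1.571064, 1.499854, 1.424009, 1.343762, 1.259361, 1.171068, 1.079155, 0.983906, 0.885616, 0.784589, 0.681137, 0.575579, 0.468242, 0.359458, 0.249563, 0.138897, 0.027801, -0.083381, -0.194305, -0.304628, -0.41401, -0.522112, -0.628601, -0.733146, -0.835425, -0.935122, -1.031929, -1.125546, -1.215684, -1.302064, -1.38442, -1.462497, -1.536053, -1.604861, -1.668709, -1.727399, -1.780749, -1.828596, -1.87079, -1.907202, -1.937718, -1.962246, -1.980708, -1.993048, -1.999227] (distinct, 6 d.p.).
With N=113: ϑ(G) = 113·(-(-1)*2*cos(pi/113))/(2−(-2*cos(pi/113))) = 113*cos(pi/113)/(cos(pi/113) + 1).
= 56.48908… (decimal).
α=56, χ(Ḡ)=57; ϑ=113*cos(pi/113)/(cos(pi/113) + 1) lies between (both strict).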